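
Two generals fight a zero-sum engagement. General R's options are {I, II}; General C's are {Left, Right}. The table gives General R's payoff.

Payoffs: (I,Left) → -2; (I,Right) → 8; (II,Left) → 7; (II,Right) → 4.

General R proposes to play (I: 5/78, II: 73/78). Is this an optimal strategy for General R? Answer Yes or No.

No

Against Left this mix gives (5/78)·(-2) + (73/78)·7 = 167/26.
Against Right this mix gives (5/78)·8 + (73/78)·4 = 166/39.
General C will play Right, holding General R to 166/39. Shifting weight toward the row that does better against Right would raise this floor (the equalizing mix achieves 64/13 against both Right and Left), so the proposed strategy is not optimal.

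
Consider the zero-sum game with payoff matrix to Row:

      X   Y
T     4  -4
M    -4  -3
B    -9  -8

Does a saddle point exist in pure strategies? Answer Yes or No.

No

Row minima: T → -4, M → -4, B → -9; maximin = -4.
Column maxima: X → 4, Y → -3; minimax = -3.
-4 ≠ -3, so no pure-strategy equilibrium exists.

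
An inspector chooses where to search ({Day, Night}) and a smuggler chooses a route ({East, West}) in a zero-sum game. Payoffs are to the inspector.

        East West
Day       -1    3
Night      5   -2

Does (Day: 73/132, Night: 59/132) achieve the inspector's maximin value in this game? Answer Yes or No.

No

Against East this mix gives (73/132)·(-1) + (59/132)·5 = 37/22.
Against West this mix gives (73/132)·3 + (59/132)·(-2) = 101/132.
The smuggler will play West, holding the inspector to 101/132. Shifting weight toward the row that does better against West would raise this floor (the equalizing mix achieves 13/11 against both West and East), so the proposed strategy is not optimal.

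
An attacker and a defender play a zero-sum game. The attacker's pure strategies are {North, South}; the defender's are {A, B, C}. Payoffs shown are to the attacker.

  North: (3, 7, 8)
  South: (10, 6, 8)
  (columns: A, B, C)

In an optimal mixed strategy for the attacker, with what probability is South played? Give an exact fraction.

Row minima: North → 3, South → 6; maximin = 6.
Column maxima: A → 10, B → 7, C → 8; minimax = 7.
6 ≠ 7, so there is no saddle point; optimal play is mixed.
C is strictly dominated by B (it gives the attacker strictly more in every row), so the defender never plays it.
On the remaining 2×2 (North, South vs A, B):
Let the attacker play North with probability p. Expected payoff against A: 3p + 10(1−p) = −7p + 10; against B: 7p + 6(1−p) = p + 6.
Setting these equal: −7p + 10 = p + 6 ⇒ −8p = -4 ⇒ p = 1/2, and the value is (-7)·(1/2) + 10 = 13/2.
For the defender: with q = P(A), equating North's and South's payoffs gives −4q + 7 = 4q + 6 ⇒ q = 1/8.

1/2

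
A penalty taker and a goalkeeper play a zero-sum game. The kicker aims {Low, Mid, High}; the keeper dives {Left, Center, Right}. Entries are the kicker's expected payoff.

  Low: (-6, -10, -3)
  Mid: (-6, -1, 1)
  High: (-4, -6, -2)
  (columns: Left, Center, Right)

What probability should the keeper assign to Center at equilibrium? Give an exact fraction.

2/7

Row minima: Low → -10, Mid → -6, High → -6; maximin = -6.
Column maxima: Left → -4, Center → -1, Right → 1; minimax = -4.
-6 ≠ -4, so there is no saddle point; optimal play is mixed.
Low is strictly dominated by High, so the kicker never plays it.
Right is strictly dominated by Left (it gives the kicker strictly more in every row), so the keeper never plays it.
On the remaining 2×2 (Mid, High vs Left, Center):
Let the kicker play Mid with probability p. Expected payoff against Left: (-6)p + (-4)(1−p) = −2p − 4; against Center: (-1)p + (-6)(1−p) = 5p − 6.
Setting these equal: −2p − 4 = 5p − 6 ⇒ −7p = -2 ⇒ p = 2/7, and the value is (-2)·(2/7) − 4 = -32/7.
For the keeper: with q = P(Left), equating Mid's and High's payoffs gives −5q − 1 = 2q − 6 ⇒ q = 5/7.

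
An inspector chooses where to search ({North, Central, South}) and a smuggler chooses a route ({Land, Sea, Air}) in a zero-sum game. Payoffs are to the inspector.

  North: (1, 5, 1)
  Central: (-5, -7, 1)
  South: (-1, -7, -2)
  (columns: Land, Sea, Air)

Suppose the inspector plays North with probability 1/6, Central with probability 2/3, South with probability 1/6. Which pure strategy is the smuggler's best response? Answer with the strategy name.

If the smuggler plays Land, the inspector's expected payoff is (1/6)·1 + (2/3)·(-5) + (1/6)·(-1) = -10/3.
If the smuggler plays Sea, the inspector's expected payoff is (1/6)·5 + (2/3)·(-7) + (1/6)·(-7) = -5.
If the smuggler plays Air, the inspector's expected payoff is (1/6)·1 + (2/3)·1 + (1/6)·(-2) = 1/2.
The smuggler minimizes the inspector's payoff; the smallest is -5, so the best response is Sea.

Sea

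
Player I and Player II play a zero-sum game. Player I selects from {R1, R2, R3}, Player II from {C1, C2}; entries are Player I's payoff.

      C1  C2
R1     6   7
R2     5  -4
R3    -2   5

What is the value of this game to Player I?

Row minima: R1 → 6, R2 → -4, R3 → -2; maximin = 6.
Column maxima: C1 → 6, C2 → 7; minimax = 6.
Since maximin = minimax = 6, there is a saddle point and the value is 6.

6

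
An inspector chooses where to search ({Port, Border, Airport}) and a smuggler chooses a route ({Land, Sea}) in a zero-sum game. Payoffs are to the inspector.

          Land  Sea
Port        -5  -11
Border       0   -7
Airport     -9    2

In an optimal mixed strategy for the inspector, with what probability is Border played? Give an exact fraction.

11/18

Row minima: Port → -11, Border → -7, Airport → -9; maximin = -7.
Column maxima: Land → 0, Sea → 2; minimax = 0.
-7 ≠ 0, so there is no saddle point; optimal play is mixed.
Port is strictly dominated by Border, so the inspector never plays it.
On the remaining 2×2 (Border, Airport vs Land, Sea):
Let the inspector play Border with probability p. Expected payoff against Land: 0p + (-9)(1−p) = 9p − 9; against Sea: (-7)p + 2(1−p) = −9p + 2.
Setting these equal: 9p − 9 = −9p + 2 ⇒ 18p = 11 ⇒ p = 11/18, and the value is (9)·(11/18) − 9 = -7/2.
For the smuggler: with q = P(Land), equating Border's and Airport's payoffs gives 7q − 7 = −11q + 2 ⇒ q = 1/2.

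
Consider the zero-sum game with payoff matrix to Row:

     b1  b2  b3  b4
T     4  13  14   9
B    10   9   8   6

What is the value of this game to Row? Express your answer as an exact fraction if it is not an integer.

22/3

Row minima: T → 4, B → 6; maximin = 6.
Column maxima: b1 → 10, b2 → 13, b3 → 14, b4 → 9; minimax = 9.
6 ≠ 9, so there is no saddle point; optimal play is mixed.
b2 is strictly dominated by b4 (it gives Row strictly more in every row), so Column never plays it.
b3 is strictly dominated by b4 (it gives Row strictly more in every row), so Column never plays it.
On the remaining 2×2 (T, B vs b1, b4):
Let Row play T with probability p. Expected payoff against b1: 4p + 10(1−p) = −6p + 10; against b4: 9p + 6(1−p) = 3p + 6.
Setting these equal: −6p + 10 = 3p + 6 ⇒ −9p = -4 ⇒ p = 4/9, and the value is (-6)·(4/9) + 10 = 22/3.
For Column: with q = P(b1), equating T's and B's payoffs gives −5q + 9 = 4q + 6 ⇒ q = 1/3.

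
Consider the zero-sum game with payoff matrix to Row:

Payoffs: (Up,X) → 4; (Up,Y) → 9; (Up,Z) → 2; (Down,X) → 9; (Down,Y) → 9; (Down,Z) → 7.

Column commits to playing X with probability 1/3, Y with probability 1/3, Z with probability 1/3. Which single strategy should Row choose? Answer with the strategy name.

Down

Expected payoff of Up: (1/3)·4 + (1/3)·9 + (1/3)·2 = 5.
Expected payoff of Down: (1/3)·9 + (1/3)·9 + (1/3)·7 = 25/3.
The largest is 25/3, so Row's best response is Down.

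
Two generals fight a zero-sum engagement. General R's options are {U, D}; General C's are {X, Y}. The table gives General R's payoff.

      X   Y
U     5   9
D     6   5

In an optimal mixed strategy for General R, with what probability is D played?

4/5

Row minima: U → 5, D → 5; maximin = 5.
Column maxima: X → 6, Y → 9; minimax = 6.
5 ≠ 6, so there is no saddle point; optimal play is mixed.
Let General R play U with probability p. Expected payoff against X: 5p + 6(1−p) = −p + 6; against Y: 9p + 5(1−p) = 4p + 5.
Setting these equal: −p + 6 = 4p + 5 ⇒ −5p = -1 ⇒ p = 1/5, and the value is (-1)·(1/5) + 6 = 29/5.
For General C: with q = P(X), equating U's and D's payoffs gives −4q + 9 = q + 5 ⇒ q = 4/5.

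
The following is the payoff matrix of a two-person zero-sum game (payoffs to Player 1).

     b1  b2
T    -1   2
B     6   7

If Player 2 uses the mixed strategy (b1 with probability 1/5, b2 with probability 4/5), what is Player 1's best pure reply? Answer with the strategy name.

Expected payoff of T: (1/5)·(-1) + (4/5)·2 = 7/5.
Expected payoff of B: (1/5)·6 + (4/5)·7 = 34/5.
The largest is 34/5, so Player 1's best response is B.

B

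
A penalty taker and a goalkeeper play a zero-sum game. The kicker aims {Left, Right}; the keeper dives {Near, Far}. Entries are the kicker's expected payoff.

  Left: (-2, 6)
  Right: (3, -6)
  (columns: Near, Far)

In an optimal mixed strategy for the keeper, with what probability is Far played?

Row minima: Left → -2, Right → -6; maximin = -2.
Column maxima: Near → 3, Far → 6; minimax = 3.
-2 ≠ 3, so there is no saddle point; optimal play is mixed.
Let the kicker play Left with probability p. Expected payoff against Near: (-2)p + 3(1−p) = −5p + 3; against Far: 6p + (-6)(1−p) = 12p − 6.
Setting these equal: −5p + 3 = 12p − 6 ⇒ −17p = -9 ⇒ p = 9/17, and the value is (-5)·(9/17) + 3 = 6/17.
For the keeper: with q = P(Near), equating Left's and Right's payoffs gives −8q + 6 = 9q − 6 ⇒ q = 12/17.

5/17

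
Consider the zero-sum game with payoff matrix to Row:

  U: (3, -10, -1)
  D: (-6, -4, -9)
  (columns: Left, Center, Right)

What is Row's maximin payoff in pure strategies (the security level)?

-9

Row minima: U → -10, D → -9.
The best of these is -9.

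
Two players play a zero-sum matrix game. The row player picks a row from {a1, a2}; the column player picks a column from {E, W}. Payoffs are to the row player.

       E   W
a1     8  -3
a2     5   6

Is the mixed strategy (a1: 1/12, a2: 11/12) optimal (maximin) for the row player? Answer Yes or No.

Against E this mix gives (1/12)·8 + (11/12)·5 = 21/4.
Against W this mix gives (1/12)·(-3) + (11/12)·6 = 21/4.
All of the column player's active replies (E, W) yield 21/4, and no column does worse for the row player. The mix makes the column player indifferent and guarantees 21/4, so it is optimal.

Yes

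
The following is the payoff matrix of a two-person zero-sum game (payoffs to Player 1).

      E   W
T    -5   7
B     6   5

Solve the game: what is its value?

67/13

Row minima: T → -5, B → 5; maximin = 5.
Column maxima: E → 6, W → 7; minimax = 6.
5 ≠ 6, so there is no saddle point; optimal play is mixed.
Let Player 1 play T with probability p. Expected payoff against E: (-5)p + 6(1−p) = −11p + 6; against W: 7p + 5(1−p) = 2p + 5.
Setting these equal: −11p + 6 = 2p + 5 ⇒ −13p = -1 ⇒ p = 1/13, and the value is (-11)·(1/13) + 6 = 67/13.
For Player 2: with q = P(E), equating T's and B's payoffs gives −12q + 7 = q + 5 ⇒ q = 2/13.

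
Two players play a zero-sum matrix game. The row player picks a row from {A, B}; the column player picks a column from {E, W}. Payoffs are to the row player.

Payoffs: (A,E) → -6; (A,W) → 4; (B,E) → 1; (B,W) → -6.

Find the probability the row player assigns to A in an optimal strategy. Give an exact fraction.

Row minima: A → -6, B → -6; maximin = -6.
Column maxima: E → 1, W → 4; minimax = 1.
-6 ≠ 1, so there is no saddle point; optimal play is mixed.
Let the row player play A with probability p. Expected payoff against E: (-6)p + 1(1−p) = −7p + 1; against W: 4p + (-6)(1−p) = 10p − 6.
Setting these equal: −7p + 1 = 10p − 6 ⇒ −17p = -7 ⇒ p = 7/17, and the value is (-7)·(7/17) + 1 = -32/17.
For the column player: with q = P(E), equating A's and B's payoffs gives −10q + 4 = 7q − 6 ⇒ q = 10/17.

7/17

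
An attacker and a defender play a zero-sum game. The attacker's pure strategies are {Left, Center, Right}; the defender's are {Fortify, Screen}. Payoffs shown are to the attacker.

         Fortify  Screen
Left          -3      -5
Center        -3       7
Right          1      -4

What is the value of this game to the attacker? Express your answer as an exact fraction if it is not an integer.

Row minima: Left → -5, Center → -3, Right → -4; maximin = -3.
Column maxima: Fortify → 1, Screen → 7; minimax = 1.
-3 ≠ 1, so there is no saddle point; optimal play is mixed.
Left is strictly dominated by Right, so the attacker never plays it.
On the remaining 2×2 (Center, Right vs Fortify, Screen):
Let the attacker play Center with probability p. Expected payoff against Fortify: (-3)p + 1(1−p) = −4p + 1; against Screen: 7p + (-4)(1−p) = 11p − 4.
Setting these equal: −4p + 1 = 11p − 4 ⇒ −15p = -5 ⇒ p = 1/3, and the value is (-4)·(1/3) + 1 = -1/3.
For the defender: with q = P(Fortify), equating Center's and Right's payoffs gives −10q + 7 = 5q − 4 ⇒ q = 11/15.

-1/3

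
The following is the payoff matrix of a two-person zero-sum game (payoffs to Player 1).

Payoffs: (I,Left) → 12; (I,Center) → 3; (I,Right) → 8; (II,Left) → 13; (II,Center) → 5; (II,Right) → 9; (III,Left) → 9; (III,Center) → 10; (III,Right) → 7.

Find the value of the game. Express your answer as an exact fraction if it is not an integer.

55/7

Row minima: I → 3, II → 5, III → 7; maximin = 7.
Column maxima: Left → 13, Center → 10, Right → 9; minimax = 9.
7 ≠ 9, so there is no saddle point; optimal play is mixed.
I is strictly dominated by II, so Player 1 never plays it.
Left is strictly dominated by Right (it gives Player 1 strictly more in every row), so Player 2 never plays it.
On the remaining 2×2 (II, III vs Center, Right):
Let Player 1 play II with probability p. Expected payoff against Center: 5p + 10(1−p) = −5p + 10; against Right: 9p + 7(1−p) = 2p + 7.
Setting these equal: −5p + 10 = 2p + 7 ⇒ −7p = -3 ⇒ p = 3/7, and the value is (-5)·(3/7) + 10 = 55/7.
For Player 2: with q = P(Center), equating II's and III's payoffs gives −4q + 9 = 3q + 7 ⇒ q = 2/7.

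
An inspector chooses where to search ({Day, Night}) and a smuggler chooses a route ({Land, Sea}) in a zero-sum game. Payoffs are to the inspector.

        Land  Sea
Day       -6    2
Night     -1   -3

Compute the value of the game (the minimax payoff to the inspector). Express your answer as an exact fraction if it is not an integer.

-2

Row minima: Day → -6, Night → -3; maximin = -3.
Column maxima: Land → -1, Sea → 2; minimax = -1.
-3 ≠ -1, so there is no saddle point; optimal play is mixed.
Let the inspector play Day with probability p. Expected payoff against Land: (-6)p + (-1)(1−p) = −5p − 1; against Sea: 2p + (-3)(1−p) = 5p − 3.
Setting these equal: −5p − 1 = 5p − 3 ⇒ −10p = -2 ⇒ p = 1/5, and the value is (-5)·(1/5) − 1 = -2.
For the smuggler: with q = P(Land), equating Day's and Night's payoffs gives −8q + 2 = 2q − 3 ⇒ q = 1/2.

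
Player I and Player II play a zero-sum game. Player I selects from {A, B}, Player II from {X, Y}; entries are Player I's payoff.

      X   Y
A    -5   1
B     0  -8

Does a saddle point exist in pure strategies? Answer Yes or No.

Row minima: A → -5, B → -8; maximin = -5.
Column maxima: X → 0, Y → 1; minimax = 0.
-5 ≠ 0, so no pure-strategy equilibrium exists.

No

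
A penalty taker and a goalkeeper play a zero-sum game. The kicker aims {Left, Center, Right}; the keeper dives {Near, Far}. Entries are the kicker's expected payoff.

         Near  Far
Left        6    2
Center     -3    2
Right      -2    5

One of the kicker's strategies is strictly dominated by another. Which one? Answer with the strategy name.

Center

Right gives a strictly higher payoff than Center against every column: -2 > -3, 5 > 2.
So Center is strictly dominated and the kicker never plays it.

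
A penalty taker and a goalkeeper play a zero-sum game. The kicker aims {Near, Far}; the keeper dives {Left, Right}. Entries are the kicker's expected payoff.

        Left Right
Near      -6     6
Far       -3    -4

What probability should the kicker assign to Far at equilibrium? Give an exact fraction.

12/13

Row minima: Near → -6, Far → -4; maximin = -4.
Column maxima: Left → -3, Right → 6; minimax = -3.
-4 ≠ -3, so there is no saddle point; optimal play is mixed.
Let the kicker play Near with probability p. Expected payoff against Left: (-6)p + (-3)(1−p) = −3p − 3; against Right: 6p + (-4)(1−p) = 10p − 4.
Setting these equal: −3p − 3 = 10p − 4 ⇒ −13p = -1 ⇒ p = 1/13, and the value is (-3)·(1/13) − 3 = -42/13.
For the keeper: with q = P(Left), equating Near's and Far's payoffs gives −12q + 6 = q − 4 ⇒ q = 10/13.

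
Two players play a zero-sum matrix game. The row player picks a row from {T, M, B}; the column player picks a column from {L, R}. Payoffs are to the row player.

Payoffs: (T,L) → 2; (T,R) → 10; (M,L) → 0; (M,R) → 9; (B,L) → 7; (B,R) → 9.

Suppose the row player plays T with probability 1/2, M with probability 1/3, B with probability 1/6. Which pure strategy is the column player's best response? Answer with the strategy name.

L

If the column player plays L, the row player's expected payoff is (1/2)·2 + (1/3)·0 + (1/6)·7 = 13/6.
If the column player plays R, the row player's expected payoff is (1/2)·10 + (1/3)·9 + (1/6)·9 = 19/2.
The column player minimizes the row player's payoff; the smallest is 13/6, so the best response is L.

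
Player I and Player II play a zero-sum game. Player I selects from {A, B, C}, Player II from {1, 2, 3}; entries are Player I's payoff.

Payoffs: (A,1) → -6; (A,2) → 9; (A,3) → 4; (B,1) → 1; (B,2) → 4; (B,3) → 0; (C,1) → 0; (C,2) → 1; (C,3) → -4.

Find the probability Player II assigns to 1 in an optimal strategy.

4/11

Row minima: A → -6, B → 0, C → -4; maximin = 0.
Column maxima: 1 → 1, 2 → 9, 3 → 4; minimax = 1.
0 ≠ 1, so there is no saddle point; optimal play is mixed.
C is strictly dominated by B, so Player I never plays it.
2 is strictly dominated by 1 (it gives Player I strictly more in every row), so Player II never plays it.
On the remaining 2×2 (A, B vs 1, 3):
Let Player I play A with probability p. Expected payoff against 1: (-6)p + 1(1−p) = −7p + 1; against 3: 4p + 0(1−p) = 4p.
Setting these equal: −7p + 1 = 4p ⇒ −11p = -1 ⇒ p = 1/11, and the value is (-7)·(1/11) + 1 = 4/11.
For Player II: with q = P(1), equating A's and B's payoffs gives −10q + 4 = q ⇒ q = 4/11.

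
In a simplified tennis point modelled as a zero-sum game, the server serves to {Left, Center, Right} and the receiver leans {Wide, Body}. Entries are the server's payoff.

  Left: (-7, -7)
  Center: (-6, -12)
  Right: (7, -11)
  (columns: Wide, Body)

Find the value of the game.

Row minima: Left → -7, Center → -12, Right → -11; maximin = -7.
Column maxima: Wide → 7, Body → -7; minimax = -7.
Since maximin = minimax = -7, there is a saddle point and the value is -7.

-7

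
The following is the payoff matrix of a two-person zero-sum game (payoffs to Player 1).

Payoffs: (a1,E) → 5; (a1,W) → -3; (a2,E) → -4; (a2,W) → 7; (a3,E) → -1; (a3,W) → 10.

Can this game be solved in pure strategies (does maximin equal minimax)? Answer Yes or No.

No

Row minima: a1 → -3, a2 → -4, a3 → -1; maximin = -1.
Column maxima: E → 5, W → 10; minimax = 5.
-1 ≠ 5, so no pure-strategy equilibrium exists.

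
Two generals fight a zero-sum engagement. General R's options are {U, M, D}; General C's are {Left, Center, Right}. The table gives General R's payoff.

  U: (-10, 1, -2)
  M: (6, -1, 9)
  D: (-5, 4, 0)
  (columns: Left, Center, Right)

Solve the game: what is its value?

19/16

Row minima: U → -10, M → -1, D → -5; maximin = -1.
Column maxima: Left → 6, Center → 4, Right → 9; minimax = 4.
-1 ≠ 4, so there is no saddle point; optimal play is mixed.
U is strictly dominated by D, so General R never plays it.
Right is strictly dominated by Left (it gives General R strictly more in every row), so General C never plays it.
On the remaining 2×2 (M, D vs Left, Center):
Let General R play M with probability p. Expected payoff against Left: 6p + (-5)(1−p) = 11p − 5; against Center: (-1)p + 4(1−p) = −5p + 4.
Setting these equal: 11p − 5 = −5p + 4 ⇒ 16p = 9 ⇒ p = 9/16, and the value is (11)·(9/16) − 5 = 19/16.
For General C: with q = P(Left), equating M's and D's payoffs gives 7q − 1 = −9q + 4 ⇒ q = 5/16.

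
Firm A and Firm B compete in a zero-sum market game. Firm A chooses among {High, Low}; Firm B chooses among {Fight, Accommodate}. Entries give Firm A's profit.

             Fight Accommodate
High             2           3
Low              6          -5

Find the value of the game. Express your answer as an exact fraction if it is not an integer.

Row minima: High → 2, Low → -5; maximin = 2.
Column maxima: Fight → 6, Accommodate → 3; minimax = 3.
2 ≠ 3, so there is no saddle point; optimal play is mixed.
Let Firm A play High with probability p. Expected payoff against Fight: 2p + 6(1−p) = −4p + 6; against Accommodate: 3p + (-5)(1−p) = 8p − 5.
Setting these equal: −4p + 6 = 8p − 5 ⇒ −12p = -11 ⇒ p = 11/12, and the value is (-4)·(11/12) + 6 = 7/3.
For Firm B: with q = P(Fight), equating High's and Low's payoffs gives −q + 3 = 11q − 5 ⇒ q = 2/3.

7/3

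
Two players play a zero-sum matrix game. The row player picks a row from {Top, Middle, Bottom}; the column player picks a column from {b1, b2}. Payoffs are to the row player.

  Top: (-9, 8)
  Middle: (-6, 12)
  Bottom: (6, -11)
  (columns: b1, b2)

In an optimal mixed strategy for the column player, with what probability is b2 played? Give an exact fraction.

Row minima: Top → -9, Middle → -6, Bottom → -11; maximin = -6.
Column maxima: b1 → 6, b2 → 12; minimax = 6.
-6 ≠ 6, so there is no saddle point; optimal play is mixed.
Top is strictly dominated by Middle, so the row player never plays it.
On the remaining 2×2 (Middle, Bottom vs b1, b2):
Let the row player play Middle with probability p. Expected payoff against b1: (-6)p + 6(1−p) = −12p + 6; against b2: 12p + (-11)(1−p) = 23p − 11.
Setting these equal: −12p + 6 = 23p − 11 ⇒ −35p = -17 ⇒ p = 17/35, and the value is (-12)·(17/35) + 6 = 6/35.
For the column player: with q = P(b1), equating Middle's and Bottom's payoffs gives −18q + 12 = 17q − 11 ⇒ q = 23/35.

12/35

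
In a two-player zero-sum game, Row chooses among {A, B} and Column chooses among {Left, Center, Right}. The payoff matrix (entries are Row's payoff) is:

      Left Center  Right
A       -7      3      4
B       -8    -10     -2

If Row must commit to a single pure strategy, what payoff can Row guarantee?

Row minima: A → -7, B → -10.
The best of these is -7.

-7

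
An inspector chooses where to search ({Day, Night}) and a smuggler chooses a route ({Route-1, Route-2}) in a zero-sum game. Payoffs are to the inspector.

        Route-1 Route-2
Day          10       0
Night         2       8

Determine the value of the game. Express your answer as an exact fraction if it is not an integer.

Row minima: Day → 0, Night → 2; maximin = 2.
Column maxima: Route-1 → 10, Route-2 → 8; minimax = 8.
2 ≠ 8, so there is no saddle point; optimal play is mixed.
Let the inspector play Day with probability p. Expected payoff against Route-1: 10p + 2(1−p) = 8p + 2; against Route-2: 0p + 8(1−p) = −8p + 8.
Setting these equal: 8p + 2 = −8p + 8 ⇒ 16p = 6 ⇒ p = 3/8, and the value is (8)·(3/8) + 2 = 5.
For the smuggler: with q = P(Route-1), equating Day's and Night's payoffs gives 10q = −6q + 8 ⇒ q = 1/2.

5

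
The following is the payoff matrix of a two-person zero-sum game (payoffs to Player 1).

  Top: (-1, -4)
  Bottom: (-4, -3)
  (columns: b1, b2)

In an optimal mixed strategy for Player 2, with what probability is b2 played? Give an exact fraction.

Row minima: Top → -4, Bottom → -4; maximin = -4.
Column maxima: b1 → -1, b2 → -3; minimax = -3.
-4 ≠ -3, so there is no saddle point; optimal play is mixed.
Let Player 1 play Top with probability p. Expected payoff against b1: (-1)p + (-4)(1−p) = 3p − 4; against b2: (-4)p + (-3)(1−p) = −p − 3.
Setting these equal: 3p − 4 = −p − 3 ⇒ 4p = 1 ⇒ p = 1/4, and the value is (3)·(1/4) − 4 = -13/4.
For Player 2: with q = P(b1), equating Top's and Bottom's payoffs gives 3q − 4 = −q − 3 ⇒ q = 1/4.

3/4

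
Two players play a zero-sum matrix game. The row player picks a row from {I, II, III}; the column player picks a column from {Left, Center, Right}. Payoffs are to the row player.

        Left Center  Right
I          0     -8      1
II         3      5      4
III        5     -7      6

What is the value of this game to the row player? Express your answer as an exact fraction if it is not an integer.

23/7

Row minima: I → -8, II → 3, III → -7; maximin = 3.
Column maxima: Left → 5, Center → 5, Right → 6; minimax = 5.
3 ≠ 5, so there is no saddle point; optimal play is mixed.
I is strictly dominated by II, so the row player never plays it.
Right is strictly dominated by Left (it gives the row player strictly more in every row), so the column player never plays it.
On the remaining 2×2 (II, III vs Left, Center):
Let the row player play II with probability p. Expected payoff against Left: 3p + 5(1−p) = −2p + 5; against Center: 5p + (-7)(1−p) = 12p − 7.
Setting these equal: −2p + 5 = 12p − 7 ⇒ −14p = -12 ⇒ p = 6/7, and the value is (-2)·(6/7) + 5 = 23/7.
For the column player: with q = P(Left), equating II's and III's payoffs gives −2q + 5 = 12q − 7 ⇒ q = 6/7.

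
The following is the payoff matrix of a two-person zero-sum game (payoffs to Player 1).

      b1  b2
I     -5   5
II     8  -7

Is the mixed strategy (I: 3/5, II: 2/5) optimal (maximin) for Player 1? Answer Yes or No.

Yes

Against b1 this mix gives (3/5)·(-5) + (2/5)·8 = 1/5.
Against b2 this mix gives (3/5)·5 + (2/5)·(-7) = 1/5.
All of Player 2's active replies (b1, b2) yield 1/5, and no column does worse for Player 1. The mix makes Player 2 indifferent and guarantees 1/5, so it is optimal.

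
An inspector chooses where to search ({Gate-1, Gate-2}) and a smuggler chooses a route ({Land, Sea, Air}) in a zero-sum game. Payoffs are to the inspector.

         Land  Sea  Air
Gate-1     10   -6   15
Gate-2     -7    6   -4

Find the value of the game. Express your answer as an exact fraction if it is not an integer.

18/29

Row minima: Gate-1 → -6, Gate-2 → -7; maximin = -6.
Column maxima: Land → 10, Sea → 6, Air → 15; minimax = 6.
-6 ≠ 6, so there is no saddle point; optimal play is mixed.
Air is strictly dominated by Land (it gives the inspector strictly more in every row), so the smuggler never plays it.
On the remaining 2×2 (Gate-1, Gate-2 vs Land, Sea):
Let the inspector play Gate-1 with probability p. Expected payoff against Land: 10p + (-7)(1−p) = 17p − 7; against Sea: (-6)p + 6(1−p) = −12p + 6.
Setting these equal: 17p − 7 = −12p + 6 ⇒ 29p = 13 ⇒ p = 13/29, and the value is (17)·(13/29) − 7 = 18/29.
For the smuggler: with q = P(Land), equating Gate-1's and Gate-2's payoffs gives 16q − 6 = −13q + 6 ⇒ q = 12/29.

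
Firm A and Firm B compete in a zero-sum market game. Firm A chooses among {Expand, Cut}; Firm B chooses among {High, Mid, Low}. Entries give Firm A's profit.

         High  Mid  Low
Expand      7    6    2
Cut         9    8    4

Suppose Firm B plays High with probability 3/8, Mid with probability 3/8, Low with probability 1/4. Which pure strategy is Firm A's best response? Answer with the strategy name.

Expected payoff of Expand: (3/8)·7 + (3/8)·6 + (1/4)·2 = 43/8.
Expected payoff of Cut: (3/8)·9 + (3/8)·8 + (1/4)·4 = 59/8.
The largest is 59/8, so Firm A's best response is Cut.

Cut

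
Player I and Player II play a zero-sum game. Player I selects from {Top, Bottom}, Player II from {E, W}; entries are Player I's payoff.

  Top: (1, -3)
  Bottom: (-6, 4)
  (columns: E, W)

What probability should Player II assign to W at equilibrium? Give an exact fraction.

1/2

Row minima: Top → -3, Bottom → -6; maximin = -3.
Column maxima: E → 1, W → 4; minimax = 1.
-3 ≠ 1, so there is no saddle point; optimal play is mixed.
Let Player I play Top with probability p. Expected payoff against E: 1p + (-6)(1−p) = 7p − 6; against W: (-3)p + 4(1−p) = −7p + 4.
Setting these equal: 7p − 6 = −7p + 4 ⇒ 14p = 10 ⇒ p = 5/7, and the value is (7)·(5/7) − 6 = -1.
For Player II: with q = P(E), equating Top's and Bottom's payoffs gives 4q − 3 = −10q + 4 ⇒ q = 1/2.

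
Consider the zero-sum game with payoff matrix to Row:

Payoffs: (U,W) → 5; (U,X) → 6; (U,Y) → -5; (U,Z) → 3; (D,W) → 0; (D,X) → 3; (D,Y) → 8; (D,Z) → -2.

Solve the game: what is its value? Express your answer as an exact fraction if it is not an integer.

7/9

Row minima: U → -5, D → -2; maximin = -2.
Column maxima: W → 5, X → 6, Y → 8, Z → 3; minimax = 3.
-2 ≠ 3, so there is no saddle point; optimal play is mixed.
W is strictly dominated by Z (it gives Row strictly more in every row), so Column never plays it.
X is strictly dominated by Z (it gives Row strictly more in every row), so Column never plays it.
On the remaining 2×2 (U, D vs Y, Z):
Let Row play U with probability p. Expected payoff against Y: (-5)p + 8(1−p) = −13p + 8; against Z: 3p + (-2)(1−p) = 5p − 2.
Setting these equal: −13p + 8 = 5p − 2 ⇒ −18p = -10 ⇒ p = 5/9, and the value is (-13)·(5/9) + 8 = 7/9.
For Column: with q = P(Y), equating U's and D's payoffs gives −8q + 3 = 10q − 2 ⇒ q = 5/18.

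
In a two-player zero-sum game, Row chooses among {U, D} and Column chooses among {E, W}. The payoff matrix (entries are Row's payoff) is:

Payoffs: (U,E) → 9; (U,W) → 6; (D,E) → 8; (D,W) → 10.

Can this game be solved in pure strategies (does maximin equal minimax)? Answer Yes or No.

No

Row minima: U → 6, D → 8; maximin = 8.
Column maxima: E → 9, W → 10; minimax = 9.
8 ≠ 9, so no pure-strategy equilibrium exists.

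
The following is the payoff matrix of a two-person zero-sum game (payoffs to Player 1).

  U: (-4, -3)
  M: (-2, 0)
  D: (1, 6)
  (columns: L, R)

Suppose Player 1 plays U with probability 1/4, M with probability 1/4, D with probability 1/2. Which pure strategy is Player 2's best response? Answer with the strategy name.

L

If Player 2 plays L, Player 1's expected payoff is (1/4)·(-4) + (1/4)·(-2) + (1/2)·1 = -1.
If Player 2 plays R, Player 1's expected payoff is (1/4)·(-3) + (1/4)·0 + (1/2)·6 = 9/4.
Player 2 minimizes Player 1's payoff; the smallest is -1, so the best response is L.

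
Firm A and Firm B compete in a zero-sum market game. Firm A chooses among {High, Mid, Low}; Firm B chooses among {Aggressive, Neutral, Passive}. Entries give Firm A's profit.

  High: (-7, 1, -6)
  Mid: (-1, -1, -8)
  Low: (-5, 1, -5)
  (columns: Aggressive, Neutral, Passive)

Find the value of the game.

-5

Row minima: High → -7, Mid → -8, Low → -5; maximin = -5.
Column maxima: Aggressive → -1, Neutral → 1, Passive → -5; minimax = -5.
Since maximin = minimax = -5, there is a saddle point and the value is -5.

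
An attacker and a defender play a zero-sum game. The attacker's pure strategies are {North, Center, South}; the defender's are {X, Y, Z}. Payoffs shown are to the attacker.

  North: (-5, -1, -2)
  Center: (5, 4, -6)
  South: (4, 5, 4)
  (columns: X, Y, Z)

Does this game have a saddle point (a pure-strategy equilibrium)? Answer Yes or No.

Row minima: North → -5, Center → -6, South → 4; maximin = 4.
Column maxima: X → 5, Y → 5, Z → 4; minimax = 4.
maximin = minimax = 4, so a saddle point exists.

Yes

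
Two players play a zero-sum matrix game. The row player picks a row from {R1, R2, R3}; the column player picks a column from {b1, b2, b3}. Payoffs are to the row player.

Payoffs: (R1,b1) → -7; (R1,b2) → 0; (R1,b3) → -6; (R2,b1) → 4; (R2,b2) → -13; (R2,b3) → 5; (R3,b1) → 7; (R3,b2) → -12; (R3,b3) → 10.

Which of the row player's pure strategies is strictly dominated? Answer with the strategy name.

R2

R3 gives a strictly higher payoff than R2 against every column: 7 > 4, -12 > -13, 10 > 5.
So R2 is strictly dominated and the row player never plays it.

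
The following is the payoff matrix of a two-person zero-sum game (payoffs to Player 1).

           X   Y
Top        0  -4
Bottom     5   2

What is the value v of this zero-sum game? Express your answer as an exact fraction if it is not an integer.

2

Row minima: Top → -4, Bottom → 2; maximin = 2.
Column maxima: X → 5, Y → 2; minimax = 2.
Since maximin = minimax = 2, there is a saddle point and the value is 2.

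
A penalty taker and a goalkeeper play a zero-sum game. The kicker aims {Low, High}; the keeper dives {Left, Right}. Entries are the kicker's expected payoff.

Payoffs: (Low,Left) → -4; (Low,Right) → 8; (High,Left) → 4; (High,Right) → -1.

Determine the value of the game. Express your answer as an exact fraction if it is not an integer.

28/17

Row minima: Low → -4, High → -1; maximin = -1.
Column maxima: Left → 4, Right → 8; minimax = 4.
-1 ≠ 4, so there is no saddle point; optimal play is mixed.
Let the kicker play Low with probability p. Expected payoff against Left: (-4)p + 4(1−p) = −8p + 4; against Right: 8p + (-1)(1−p) = 9p − 1.
Setting these equal: −8p + 4 = 9p − 1 ⇒ −17p = -5 ⇒ p = 5/17, and the value is (-8)·(5/17) + 4 = 28/17.
For the keeper: with q = P(Left), equating Low's and High's payoffs gives −12q + 8 = 5q − 1 ⇒ q = 9/17.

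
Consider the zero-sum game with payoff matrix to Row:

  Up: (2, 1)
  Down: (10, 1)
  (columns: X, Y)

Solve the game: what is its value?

1

Row minima: Up → 1, Down → 1; maximin = 1.
Column maxima: X → 10, Y → 1; minimax = 1.
Since maximin = minimax = 1, there is a saddle point and the value is 1.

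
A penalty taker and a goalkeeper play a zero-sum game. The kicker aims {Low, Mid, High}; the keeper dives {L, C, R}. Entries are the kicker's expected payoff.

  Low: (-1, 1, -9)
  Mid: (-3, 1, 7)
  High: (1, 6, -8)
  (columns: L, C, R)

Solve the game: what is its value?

Row minima: Low → -9, Mid → -3, High → -8; maximin = -3.
Column maxima: L → 1, C → 6, R → 7; minimax = 1.
-3 ≠ 1, so there is no saddle point; optimal play is mixed.
Low is strictly dominated by High, so the kicker never plays it.
C is strictly dominated by L (it gives the kicker strictly more in every row), so the keeper never plays it.
On the remaining 2×2 (Mid, High vs L, R):
Let the kicker play Mid with probability p. Expected payoff against L: (-3)p + 1(1−p) = −4p + 1; against R: 7p + (-8)(1−p) = 15p − 8.
Setting these equal: −4p + 1 = 15p − 8 ⇒ −19p = -9 ⇒ p = 9/19, and the value is (-4)·(9/19) + 1 = -17/19.
For the keeper: with q = P(L), equating Mid's and High's payoffs gives −10q + 7 = 9q − 8 ⇒ q = 15/19.

-17/19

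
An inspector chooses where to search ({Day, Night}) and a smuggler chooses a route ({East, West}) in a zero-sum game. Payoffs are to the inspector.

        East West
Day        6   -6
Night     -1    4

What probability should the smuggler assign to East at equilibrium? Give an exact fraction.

10/17

Row minima: Day → -6, Night → -1; maximin = -1.
Column maxima: East → 6, West → 4; minimax = 4.
-1 ≠ 4, so there is no saddle point; optimal play is mixed.
Let the inspector play Day with probability p. Expected payoff against East: 6p + (-1)(1−p) = 7p − 1; against West: (-6)p + 4(1−p) = −10p + 4.
Setting these equal: 7p − 1 = −10p + 4 ⇒ 17p = 5 ⇒ p = 5/17, and the value is (7)·(5/17) − 1 = 18/17.
For the smuggler: with q = P(East), equating Day's and Night's payoffs gives 12q − 6 = −5q + 4 ⇒ q = 10/17.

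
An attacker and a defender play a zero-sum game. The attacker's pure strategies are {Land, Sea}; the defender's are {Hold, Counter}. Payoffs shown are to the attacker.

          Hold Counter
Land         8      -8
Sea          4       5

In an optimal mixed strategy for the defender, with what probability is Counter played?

4/17

Row minima: Land → -8, Sea → 4; maximin = 4.
Column maxima: Hold → 8, Counter → 5; minimax = 5.
4 ≠ 5, so there is no saddle point; optimal play is mixed.
Let the attacker play Land with probability p. Expected payoff against Hold: 8p + 4(1−p) = 4p + 4; against Counter: (-8)p + 5(1−p) = −13p + 5.
Setting these equal: 4p + 4 = −13p + 5 ⇒ 17p = 1 ⇒ p = 1/17, and the value is (4)·(1/17) + 4 = 72/17.
For the defender: with q = P(Hold), equating Land's and Sea's payoffs gives 16q − 8 = −q + 5 ⇒ q = 13/17.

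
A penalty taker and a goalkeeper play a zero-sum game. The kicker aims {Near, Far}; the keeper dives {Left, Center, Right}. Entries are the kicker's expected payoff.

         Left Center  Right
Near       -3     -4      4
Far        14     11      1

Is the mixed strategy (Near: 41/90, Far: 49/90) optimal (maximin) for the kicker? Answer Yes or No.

Against Left this mix gives (41/90)·(-3) + (49/90)·14 = 563/90.
Against Center this mix gives (41/90)·(-4) + (49/90)·11 = 25/6.
Against Right this mix gives (41/90)·4 + (49/90)·1 = 71/30.
The keeper will play Right, holding the kicker to 71/30. Shifting weight toward the row that does better against Right would raise this floor (the equalizing mix achieves 8/3 against both Right and Center), so the proposed strategy is not optimal.

No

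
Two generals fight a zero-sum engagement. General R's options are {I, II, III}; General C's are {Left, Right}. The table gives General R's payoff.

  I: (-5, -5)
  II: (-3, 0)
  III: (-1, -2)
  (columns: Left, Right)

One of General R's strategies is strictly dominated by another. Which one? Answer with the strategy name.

I

II gives a strictly higher payoff than I against every column: -3 > -5, 0 > -5.
So I is strictly dominated and General R never plays it.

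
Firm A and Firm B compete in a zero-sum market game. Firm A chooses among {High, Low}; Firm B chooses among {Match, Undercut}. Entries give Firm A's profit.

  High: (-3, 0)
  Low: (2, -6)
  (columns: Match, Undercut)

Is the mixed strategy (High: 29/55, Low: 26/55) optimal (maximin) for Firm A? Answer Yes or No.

Against Match this mix gives (29/55)·(-3) + (26/55)·2 = -7/11.
Against Undercut this mix gives (29/55)·0 + (26/55)·(-6) = -156/55.
Firm B will play Undercut, holding Firm A to -156/55. Shifting weight toward the row that does better against Undercut would raise this floor (the equalizing mix achieves -18/11 against both Undercut and Match), so the proposed strategy is not optimal.

No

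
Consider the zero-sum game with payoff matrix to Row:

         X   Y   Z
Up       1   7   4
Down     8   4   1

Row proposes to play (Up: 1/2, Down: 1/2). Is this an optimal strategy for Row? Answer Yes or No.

Against X this mix gives (1/2)·1 + (1/2)·8 = 9/2.
Against Y this mix gives (1/2)·7 + (1/2)·4 = 11/2.
Against Z this mix gives (1/2)·4 + (1/2)·1 = 5/2.
Column will play Z, holding Row to 5/2. Shifting weight toward the row that does better against Z would raise this floor (the equalizing mix achieves 31/10 against both Z and X), so the proposed strategy is not optimal.

No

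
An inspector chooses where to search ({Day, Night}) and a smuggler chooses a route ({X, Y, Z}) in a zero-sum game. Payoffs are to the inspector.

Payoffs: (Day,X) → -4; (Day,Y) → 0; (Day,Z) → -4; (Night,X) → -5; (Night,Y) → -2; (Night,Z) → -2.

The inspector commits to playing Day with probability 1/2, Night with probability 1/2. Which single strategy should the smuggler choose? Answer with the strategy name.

If the smuggler plays X, the inspector's expected payoff is (1/2)·(-4) + (1/2)·(-5) = -9/2.
If the smuggler plays Y, the inspector's expected payoff is (1/2)·0 + (1/2)·(-2) = -1.
If the smuggler plays Z, the inspector's expected payoff is (1/2)·(-4) + (1/2)·(-2) = -3.
The smuggler minimizes the inspector's payoff; the smallest is -9/2, so the best response is X.

X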